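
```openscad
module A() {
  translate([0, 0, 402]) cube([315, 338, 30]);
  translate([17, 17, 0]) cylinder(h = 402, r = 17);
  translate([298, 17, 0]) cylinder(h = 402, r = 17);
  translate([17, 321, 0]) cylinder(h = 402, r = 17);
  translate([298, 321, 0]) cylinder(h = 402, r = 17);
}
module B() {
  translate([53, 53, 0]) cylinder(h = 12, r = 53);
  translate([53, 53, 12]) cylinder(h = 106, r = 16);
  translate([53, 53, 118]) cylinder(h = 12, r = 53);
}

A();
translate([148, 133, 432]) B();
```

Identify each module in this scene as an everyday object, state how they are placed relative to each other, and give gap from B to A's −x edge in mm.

The spool's min-x is at 148; the stool's min-x is 0; gap = 148 mm.

A is a stool. B is a spool. The spool is on top of the stool. The gap from the spool to the stool's −x edge is 148 mm.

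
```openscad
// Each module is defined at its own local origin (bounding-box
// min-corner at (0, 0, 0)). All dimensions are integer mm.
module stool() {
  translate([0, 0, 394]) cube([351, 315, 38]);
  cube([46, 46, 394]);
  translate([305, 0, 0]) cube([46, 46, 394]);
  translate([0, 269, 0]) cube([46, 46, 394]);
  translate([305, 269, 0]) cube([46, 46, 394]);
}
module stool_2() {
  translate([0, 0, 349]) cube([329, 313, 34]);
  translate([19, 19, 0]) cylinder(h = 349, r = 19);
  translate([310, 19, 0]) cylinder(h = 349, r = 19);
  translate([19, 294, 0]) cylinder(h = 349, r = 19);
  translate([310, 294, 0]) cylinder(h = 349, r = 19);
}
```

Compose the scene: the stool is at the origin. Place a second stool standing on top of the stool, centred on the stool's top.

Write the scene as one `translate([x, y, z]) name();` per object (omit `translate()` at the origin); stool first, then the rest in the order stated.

stool();
translate([11, 1, 432]) stool_2();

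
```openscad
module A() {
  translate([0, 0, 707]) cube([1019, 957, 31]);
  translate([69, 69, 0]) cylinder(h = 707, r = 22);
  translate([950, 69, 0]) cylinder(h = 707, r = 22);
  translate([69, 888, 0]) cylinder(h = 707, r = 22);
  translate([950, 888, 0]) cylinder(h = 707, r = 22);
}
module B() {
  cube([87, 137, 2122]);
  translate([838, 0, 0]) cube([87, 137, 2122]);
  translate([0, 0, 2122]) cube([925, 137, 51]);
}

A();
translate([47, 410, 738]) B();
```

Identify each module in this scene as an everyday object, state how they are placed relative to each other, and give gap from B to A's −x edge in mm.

The door frame's min-x is at 47; the table's min-x is 0; gap = 47 mm.

A is a table. B is a door frame. The door frame is on top of the table, centred. The gap from the door frame to the table's −x edge is 47 mm.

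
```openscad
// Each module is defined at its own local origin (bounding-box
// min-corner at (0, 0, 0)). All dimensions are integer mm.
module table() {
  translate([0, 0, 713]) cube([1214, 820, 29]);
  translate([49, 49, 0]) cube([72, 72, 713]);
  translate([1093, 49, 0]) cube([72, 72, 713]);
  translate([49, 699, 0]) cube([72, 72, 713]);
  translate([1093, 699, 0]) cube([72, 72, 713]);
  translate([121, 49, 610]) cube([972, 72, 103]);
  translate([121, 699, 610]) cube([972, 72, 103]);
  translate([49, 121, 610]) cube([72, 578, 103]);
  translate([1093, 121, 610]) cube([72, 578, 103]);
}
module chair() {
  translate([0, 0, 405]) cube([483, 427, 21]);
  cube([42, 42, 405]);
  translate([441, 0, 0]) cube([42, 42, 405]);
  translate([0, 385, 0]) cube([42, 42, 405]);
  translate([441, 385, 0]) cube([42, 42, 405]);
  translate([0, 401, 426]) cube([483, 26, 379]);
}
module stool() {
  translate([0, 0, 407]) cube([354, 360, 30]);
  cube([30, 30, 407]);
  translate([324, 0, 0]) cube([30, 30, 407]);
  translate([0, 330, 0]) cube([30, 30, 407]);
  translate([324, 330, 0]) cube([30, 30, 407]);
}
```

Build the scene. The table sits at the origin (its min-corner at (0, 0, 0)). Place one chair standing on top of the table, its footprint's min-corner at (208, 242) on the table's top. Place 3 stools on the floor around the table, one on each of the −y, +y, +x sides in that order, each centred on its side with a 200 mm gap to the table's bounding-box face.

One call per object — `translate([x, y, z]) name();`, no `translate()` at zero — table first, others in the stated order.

table();
translate([208, 242, 742]) chair();
translate([430, -560, 0]) stool();
translate([430, 1020, 0]) stool();
translate([1414, 230, 0]) stool();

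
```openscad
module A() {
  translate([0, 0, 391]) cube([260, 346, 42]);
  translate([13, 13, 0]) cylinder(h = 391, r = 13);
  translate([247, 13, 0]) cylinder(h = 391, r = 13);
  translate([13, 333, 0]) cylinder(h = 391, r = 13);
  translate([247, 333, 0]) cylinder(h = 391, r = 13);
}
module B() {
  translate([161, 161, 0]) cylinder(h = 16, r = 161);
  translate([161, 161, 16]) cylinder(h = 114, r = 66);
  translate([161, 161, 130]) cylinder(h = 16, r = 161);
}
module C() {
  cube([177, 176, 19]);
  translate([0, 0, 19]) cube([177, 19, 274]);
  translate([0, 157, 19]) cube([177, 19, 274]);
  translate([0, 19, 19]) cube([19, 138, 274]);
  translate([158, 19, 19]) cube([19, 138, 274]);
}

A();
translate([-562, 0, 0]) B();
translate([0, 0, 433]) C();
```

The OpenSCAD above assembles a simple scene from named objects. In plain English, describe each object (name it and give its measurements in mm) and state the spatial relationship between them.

A is a simple wooden stool: a rectangular seat 260 mm (x) by 346 mm (y), 42 mm thick, top face at z = 433 mm, on four round legs, each 26 mm in diameter. The legs rest on z = 0, each leg's axis is inset half a diameter from the nearest pair of seat edges (so the leg's bounding box is flush with the corner).

B is a spool: two coaxial disc flanges of radius 161 mm and thickness 16 mm, joined by a core cylinder of radius 66 mm and height 114 mm. The lower flange rests on z = 0 and the three cylinders share a vertical axis.

C is an open storage box with external size 177×176×293 mm and wall thickness 19 mm (the base is also 19 mm thick). The base covers the whole footprint; the four walls stand on the base, with the y-facing walls full-width and the x-facing walls fitting between their inner faces.

The spool is on the floor beside the stool on its −x side. The open box is on top of the stool.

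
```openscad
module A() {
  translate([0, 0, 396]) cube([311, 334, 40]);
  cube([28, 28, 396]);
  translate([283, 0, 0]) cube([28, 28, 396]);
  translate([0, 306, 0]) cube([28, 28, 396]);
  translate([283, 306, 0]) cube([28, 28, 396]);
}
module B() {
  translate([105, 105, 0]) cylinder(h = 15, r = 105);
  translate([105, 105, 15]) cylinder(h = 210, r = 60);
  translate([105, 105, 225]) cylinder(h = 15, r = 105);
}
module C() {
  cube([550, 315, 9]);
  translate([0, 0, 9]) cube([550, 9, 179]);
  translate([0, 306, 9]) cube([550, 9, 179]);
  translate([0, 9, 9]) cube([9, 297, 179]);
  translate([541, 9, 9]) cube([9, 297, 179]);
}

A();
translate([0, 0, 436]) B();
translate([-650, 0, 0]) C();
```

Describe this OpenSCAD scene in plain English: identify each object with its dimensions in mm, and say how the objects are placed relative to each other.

A is a four-legged stool. The seat is 311×334 mm, 40 mm thick, top at z = 436 mm. It stands on four square legs, each 28×28 mm in cross-section, from z = 0 to the seat underside, each flush with a corner of the seat.

B is a spool: two coaxial disc flanges of radius 105 mm and thickness 15 mm, joined by a core cylinder of radius 60 mm and height 210 mm. The lower flange rests on z = 0 and the three cylinders share a vertical axis.

C is an open storage box with external size 550×315×188 mm and wall thickness 9 mm (the base is also 9 mm thick). The base covers the whole footprint; the four walls stand on the base, with the y-facing walls full-width and the x-facing walls fitting between their inner faces.

The spool is on top of the stool. The open box is on the floor beside the stool on its −x side.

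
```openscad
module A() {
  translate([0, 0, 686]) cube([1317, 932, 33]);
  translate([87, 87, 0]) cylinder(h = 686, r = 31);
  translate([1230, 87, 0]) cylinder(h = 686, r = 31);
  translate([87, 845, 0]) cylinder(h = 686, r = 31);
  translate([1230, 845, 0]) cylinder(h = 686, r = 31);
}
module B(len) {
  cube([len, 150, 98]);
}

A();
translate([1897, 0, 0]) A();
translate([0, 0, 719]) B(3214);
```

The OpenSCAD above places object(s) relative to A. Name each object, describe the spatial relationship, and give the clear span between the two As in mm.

A is a table. B is a beam. A beam spans the tops of two tables. The clear span between the two tables is 580 mm.

Second table starts at x = 1897; first ends at x = 1317; clear span = 1897 − 1317 = 580 mm.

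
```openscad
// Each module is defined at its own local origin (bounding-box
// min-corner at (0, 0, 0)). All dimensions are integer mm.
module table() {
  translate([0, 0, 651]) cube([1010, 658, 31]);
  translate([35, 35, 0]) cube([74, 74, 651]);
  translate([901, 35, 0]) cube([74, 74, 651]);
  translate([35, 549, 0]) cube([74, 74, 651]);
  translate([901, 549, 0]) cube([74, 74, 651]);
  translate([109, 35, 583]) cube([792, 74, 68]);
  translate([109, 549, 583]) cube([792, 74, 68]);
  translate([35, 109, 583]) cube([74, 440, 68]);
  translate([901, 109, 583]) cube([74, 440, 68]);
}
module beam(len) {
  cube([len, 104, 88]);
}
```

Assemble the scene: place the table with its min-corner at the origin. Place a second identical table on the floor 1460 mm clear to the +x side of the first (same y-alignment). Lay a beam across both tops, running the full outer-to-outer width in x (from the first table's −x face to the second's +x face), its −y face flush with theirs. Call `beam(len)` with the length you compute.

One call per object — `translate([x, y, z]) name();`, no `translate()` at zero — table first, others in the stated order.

table();
translate([2470, 0, 0]) table();
translate([0, 0, 682]) beam(3480);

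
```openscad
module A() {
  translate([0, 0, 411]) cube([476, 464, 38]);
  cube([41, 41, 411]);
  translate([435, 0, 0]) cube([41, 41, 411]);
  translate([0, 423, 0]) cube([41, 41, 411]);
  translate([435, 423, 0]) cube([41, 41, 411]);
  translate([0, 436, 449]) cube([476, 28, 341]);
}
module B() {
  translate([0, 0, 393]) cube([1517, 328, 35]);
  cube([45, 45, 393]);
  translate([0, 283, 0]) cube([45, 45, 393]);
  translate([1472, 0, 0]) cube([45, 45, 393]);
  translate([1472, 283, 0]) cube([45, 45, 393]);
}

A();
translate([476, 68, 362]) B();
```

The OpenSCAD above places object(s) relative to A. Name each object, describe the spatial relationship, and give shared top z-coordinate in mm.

A is a chair. B is a bench. The bench is beside the chair with their tops flush at z = 790. The shared top z-coordinate is 790 mm.

Both tops at z = 790 mm.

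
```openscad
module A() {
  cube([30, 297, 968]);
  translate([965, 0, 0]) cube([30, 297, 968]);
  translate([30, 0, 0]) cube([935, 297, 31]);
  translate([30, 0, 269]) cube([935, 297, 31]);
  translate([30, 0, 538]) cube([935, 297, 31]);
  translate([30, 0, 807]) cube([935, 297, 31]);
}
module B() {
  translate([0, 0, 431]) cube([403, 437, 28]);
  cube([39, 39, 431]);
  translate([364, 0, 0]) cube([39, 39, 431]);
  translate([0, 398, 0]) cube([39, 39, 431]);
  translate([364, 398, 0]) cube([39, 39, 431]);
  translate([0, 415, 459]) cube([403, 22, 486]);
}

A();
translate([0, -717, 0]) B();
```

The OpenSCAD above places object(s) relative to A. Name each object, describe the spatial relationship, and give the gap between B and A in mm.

A is a bookshelf. B is a chair. The chair is on the floor beside the bookshelf on its −y side. The gap between the chair and the bookshelf is 280 mm.

The chair's nearest face is 280 mm from the bookshelf's −y face.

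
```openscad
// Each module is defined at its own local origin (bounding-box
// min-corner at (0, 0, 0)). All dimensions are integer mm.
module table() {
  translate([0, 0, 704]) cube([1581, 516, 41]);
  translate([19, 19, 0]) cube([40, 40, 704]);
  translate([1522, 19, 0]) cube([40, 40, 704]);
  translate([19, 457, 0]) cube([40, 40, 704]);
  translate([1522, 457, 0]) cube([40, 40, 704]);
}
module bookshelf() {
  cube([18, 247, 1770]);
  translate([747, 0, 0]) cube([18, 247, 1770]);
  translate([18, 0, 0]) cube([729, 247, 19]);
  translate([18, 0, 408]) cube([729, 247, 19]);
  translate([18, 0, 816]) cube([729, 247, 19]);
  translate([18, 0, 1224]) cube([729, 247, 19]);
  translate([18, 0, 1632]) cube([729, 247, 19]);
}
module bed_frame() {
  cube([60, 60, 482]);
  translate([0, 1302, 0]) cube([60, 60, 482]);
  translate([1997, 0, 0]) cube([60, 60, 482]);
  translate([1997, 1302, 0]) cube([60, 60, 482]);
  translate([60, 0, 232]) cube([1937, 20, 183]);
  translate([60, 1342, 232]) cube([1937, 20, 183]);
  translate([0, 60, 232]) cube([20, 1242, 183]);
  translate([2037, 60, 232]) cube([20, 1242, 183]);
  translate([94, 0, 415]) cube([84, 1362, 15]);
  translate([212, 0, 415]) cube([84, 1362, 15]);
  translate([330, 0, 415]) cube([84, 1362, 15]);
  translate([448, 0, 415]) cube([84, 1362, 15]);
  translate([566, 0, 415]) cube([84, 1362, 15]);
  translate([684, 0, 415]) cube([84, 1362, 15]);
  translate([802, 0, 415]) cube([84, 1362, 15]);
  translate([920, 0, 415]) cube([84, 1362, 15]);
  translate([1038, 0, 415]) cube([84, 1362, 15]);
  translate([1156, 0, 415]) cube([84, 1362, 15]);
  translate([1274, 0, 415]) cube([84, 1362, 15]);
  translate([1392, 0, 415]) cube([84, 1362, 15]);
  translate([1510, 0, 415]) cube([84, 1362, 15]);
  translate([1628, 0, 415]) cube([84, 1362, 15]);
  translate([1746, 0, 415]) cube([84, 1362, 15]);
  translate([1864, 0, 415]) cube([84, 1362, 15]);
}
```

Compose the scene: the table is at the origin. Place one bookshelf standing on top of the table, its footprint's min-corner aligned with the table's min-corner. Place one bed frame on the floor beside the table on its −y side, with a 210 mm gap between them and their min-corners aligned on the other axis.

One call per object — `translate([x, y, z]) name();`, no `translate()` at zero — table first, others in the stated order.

table();
translate([0, 0, 745]) bookshelf();
translate([0, -1572, 0]) bed_frame();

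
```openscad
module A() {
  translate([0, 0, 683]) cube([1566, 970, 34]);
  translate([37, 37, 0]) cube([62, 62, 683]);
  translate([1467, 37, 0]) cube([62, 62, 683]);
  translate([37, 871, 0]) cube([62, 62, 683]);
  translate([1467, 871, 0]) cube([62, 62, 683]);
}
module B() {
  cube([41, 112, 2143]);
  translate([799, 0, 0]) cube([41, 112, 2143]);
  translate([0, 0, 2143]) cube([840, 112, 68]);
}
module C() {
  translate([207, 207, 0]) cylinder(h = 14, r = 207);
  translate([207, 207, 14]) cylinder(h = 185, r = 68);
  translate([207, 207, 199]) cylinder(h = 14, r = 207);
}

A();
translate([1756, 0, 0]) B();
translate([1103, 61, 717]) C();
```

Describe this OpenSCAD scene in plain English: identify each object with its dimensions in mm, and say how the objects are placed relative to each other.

A is a table: top 1566 mm (x) × 970 mm (y), 34 mm thick, upper face at z = 717 mm, on four 62×62 mm square legs, each inset 37 mm from the nearest pair of top edges, running from z = 0 to the bottom of the top.

B is a rectangular door frame: two vertical jambs of 41×112 mm section, 2143 mm tall, with a clear opening 758 mm wide between their inner faces. A header 68 mm tall and 112 mm deep lies on top of the jambs and spans the full outside width.

C is a spool: two coaxial disc flanges of radius 207 mm and thickness 14 mm, joined by a core cylinder of radius 68 mm and height 185 mm. The lower flange rests on z = 0 and the three cylinders share a vertical axis.

The door frame is on the floor beside the table on its +x side. The spool is on top of the table.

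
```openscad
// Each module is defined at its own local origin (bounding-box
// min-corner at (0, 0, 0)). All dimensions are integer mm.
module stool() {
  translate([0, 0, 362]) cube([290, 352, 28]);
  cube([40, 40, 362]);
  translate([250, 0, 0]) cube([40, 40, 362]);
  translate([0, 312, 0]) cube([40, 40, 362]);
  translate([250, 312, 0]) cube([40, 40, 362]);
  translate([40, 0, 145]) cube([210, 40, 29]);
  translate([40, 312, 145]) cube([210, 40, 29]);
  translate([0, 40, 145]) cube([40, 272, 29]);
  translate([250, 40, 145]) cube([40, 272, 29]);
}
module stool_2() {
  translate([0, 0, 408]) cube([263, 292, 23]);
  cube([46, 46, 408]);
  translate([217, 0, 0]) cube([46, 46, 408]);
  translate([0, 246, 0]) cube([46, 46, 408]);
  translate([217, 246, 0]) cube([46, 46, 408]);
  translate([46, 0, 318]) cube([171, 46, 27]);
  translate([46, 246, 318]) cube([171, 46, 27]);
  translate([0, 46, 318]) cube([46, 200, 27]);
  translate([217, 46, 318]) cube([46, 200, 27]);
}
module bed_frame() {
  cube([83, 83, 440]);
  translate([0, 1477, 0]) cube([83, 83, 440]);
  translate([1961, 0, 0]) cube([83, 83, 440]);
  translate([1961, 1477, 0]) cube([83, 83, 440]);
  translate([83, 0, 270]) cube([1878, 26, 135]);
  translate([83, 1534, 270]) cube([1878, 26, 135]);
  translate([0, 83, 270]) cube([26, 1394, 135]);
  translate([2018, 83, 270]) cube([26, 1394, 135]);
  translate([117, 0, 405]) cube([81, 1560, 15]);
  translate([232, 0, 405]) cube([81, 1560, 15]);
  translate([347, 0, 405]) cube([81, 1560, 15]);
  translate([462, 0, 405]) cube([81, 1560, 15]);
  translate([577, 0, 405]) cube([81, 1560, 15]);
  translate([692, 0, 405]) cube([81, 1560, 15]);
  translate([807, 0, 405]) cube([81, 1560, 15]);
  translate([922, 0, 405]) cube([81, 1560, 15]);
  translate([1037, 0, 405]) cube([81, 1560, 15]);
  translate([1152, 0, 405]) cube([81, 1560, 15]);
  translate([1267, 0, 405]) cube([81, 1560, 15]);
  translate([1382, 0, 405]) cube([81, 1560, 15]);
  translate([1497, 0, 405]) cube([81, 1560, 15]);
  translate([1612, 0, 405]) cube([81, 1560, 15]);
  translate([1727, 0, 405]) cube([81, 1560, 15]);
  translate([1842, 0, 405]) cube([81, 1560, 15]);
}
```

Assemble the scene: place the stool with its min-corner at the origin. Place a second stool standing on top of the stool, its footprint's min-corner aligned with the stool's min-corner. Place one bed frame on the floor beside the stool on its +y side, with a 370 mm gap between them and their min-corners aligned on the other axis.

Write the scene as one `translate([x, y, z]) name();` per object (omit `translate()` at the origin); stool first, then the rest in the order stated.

stool();
translate([0, 0, 390]) stool_2();
translate([0, 722, 0]) bed_frame();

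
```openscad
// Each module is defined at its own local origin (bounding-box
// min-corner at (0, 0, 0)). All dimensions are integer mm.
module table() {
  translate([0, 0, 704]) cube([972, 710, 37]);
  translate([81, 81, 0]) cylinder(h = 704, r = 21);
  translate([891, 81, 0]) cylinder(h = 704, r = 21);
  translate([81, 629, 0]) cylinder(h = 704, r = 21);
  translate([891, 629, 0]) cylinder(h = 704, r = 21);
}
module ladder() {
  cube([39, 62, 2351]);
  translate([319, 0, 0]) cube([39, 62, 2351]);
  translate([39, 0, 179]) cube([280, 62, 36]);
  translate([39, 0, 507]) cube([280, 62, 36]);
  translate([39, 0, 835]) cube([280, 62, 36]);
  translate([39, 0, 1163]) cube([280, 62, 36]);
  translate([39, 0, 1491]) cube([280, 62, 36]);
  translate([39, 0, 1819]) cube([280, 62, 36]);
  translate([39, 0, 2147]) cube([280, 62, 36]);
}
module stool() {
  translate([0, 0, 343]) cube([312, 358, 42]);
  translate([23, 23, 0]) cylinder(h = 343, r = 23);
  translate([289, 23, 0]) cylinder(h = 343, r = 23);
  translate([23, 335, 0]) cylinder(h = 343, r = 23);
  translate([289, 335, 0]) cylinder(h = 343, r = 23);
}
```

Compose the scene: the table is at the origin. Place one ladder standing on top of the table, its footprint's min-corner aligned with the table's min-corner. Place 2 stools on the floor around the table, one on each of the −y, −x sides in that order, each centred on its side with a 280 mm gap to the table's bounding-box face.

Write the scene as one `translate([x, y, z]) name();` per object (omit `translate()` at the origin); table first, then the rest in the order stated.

table();
translate([0, 0, 741]) ladder();
translate([330, -638, 0]) stool();
translate([-592, 176, 0]) stool();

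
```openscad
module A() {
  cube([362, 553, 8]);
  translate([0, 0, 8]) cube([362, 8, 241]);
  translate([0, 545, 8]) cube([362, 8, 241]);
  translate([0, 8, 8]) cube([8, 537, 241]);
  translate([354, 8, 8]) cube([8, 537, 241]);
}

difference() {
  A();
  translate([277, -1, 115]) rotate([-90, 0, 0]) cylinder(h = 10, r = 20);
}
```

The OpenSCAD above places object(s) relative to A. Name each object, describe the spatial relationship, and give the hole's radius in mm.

The subtracted cylinder has r = 20 mm.

A is an open box. The open box has a circular hole through its front wall. The hole's radius is 20 mm.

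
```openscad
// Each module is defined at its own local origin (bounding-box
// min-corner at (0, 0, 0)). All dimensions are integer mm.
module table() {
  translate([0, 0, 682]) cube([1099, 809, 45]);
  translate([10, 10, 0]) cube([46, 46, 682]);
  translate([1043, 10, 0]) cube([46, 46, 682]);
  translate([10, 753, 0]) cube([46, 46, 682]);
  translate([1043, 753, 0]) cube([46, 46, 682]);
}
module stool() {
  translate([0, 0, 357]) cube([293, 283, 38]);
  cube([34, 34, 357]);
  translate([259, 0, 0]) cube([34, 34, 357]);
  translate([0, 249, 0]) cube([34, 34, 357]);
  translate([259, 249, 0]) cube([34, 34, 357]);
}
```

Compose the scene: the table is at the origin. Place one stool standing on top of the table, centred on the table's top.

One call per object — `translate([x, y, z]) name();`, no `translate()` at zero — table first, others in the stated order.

table();
translate([403, 263, 727]) stool();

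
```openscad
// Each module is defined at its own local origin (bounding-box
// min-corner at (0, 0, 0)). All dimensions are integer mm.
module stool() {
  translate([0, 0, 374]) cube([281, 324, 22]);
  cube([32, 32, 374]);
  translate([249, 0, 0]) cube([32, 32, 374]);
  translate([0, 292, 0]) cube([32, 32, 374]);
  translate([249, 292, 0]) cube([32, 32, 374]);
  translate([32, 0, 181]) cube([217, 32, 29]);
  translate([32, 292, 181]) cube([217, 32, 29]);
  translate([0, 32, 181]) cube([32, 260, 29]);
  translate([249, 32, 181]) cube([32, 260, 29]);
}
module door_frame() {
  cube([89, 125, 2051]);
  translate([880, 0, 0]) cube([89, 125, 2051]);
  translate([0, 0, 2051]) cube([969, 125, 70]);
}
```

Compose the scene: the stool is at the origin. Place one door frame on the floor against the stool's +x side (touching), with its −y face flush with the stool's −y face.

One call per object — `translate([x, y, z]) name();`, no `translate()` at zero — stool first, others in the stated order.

stool();
translate([281, 0, 0]) door_frame();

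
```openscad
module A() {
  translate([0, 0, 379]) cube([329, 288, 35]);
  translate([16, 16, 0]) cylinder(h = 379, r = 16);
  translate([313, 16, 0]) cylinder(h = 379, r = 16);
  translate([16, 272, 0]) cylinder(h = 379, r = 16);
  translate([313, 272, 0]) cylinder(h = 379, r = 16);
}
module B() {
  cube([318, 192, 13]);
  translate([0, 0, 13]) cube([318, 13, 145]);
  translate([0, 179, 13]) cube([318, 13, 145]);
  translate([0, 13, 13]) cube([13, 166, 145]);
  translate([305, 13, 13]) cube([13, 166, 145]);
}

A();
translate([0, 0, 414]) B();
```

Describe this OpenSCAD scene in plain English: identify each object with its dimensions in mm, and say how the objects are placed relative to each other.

A is a four-legged stool. The seat is 329×288 mm, 35 mm thick, top at z = 414 mm. It stands on four round legs, each 32 mm in diameter, from z = 0 to the seat underside, each leg's axis is inset half a diameter from the nearest pair of seat edges (so the leg's bounding box is flush with the corner).

B is an open-topped rectangular box: outside dimensions 318×192×158 mm, with a uniform wall and base thickness of 13 mm. The base is a full 318×192 slab on the floor; four walls sit on top of the base. The front and back walls (the −y and +y sides) span the full width; the two side walls fit between them.

The open box is on top of the stool.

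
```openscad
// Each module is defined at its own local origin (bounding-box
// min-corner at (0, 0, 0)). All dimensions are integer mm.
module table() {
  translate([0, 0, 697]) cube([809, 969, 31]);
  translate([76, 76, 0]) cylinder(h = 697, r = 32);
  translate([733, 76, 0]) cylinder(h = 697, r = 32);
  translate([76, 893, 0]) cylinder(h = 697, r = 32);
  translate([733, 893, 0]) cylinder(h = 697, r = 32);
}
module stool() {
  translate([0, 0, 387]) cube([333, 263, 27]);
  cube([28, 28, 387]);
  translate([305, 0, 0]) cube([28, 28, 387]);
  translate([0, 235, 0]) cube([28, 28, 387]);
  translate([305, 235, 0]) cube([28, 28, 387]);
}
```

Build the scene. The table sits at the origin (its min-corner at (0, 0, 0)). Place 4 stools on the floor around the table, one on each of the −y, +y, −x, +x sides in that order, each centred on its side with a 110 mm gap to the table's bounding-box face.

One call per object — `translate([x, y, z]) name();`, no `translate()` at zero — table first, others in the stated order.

table();
translate([238, -373, 0]) stool();
translate([238, 1079, 0]) stool();
translate([-443, 353, 0]) stool();
translate([919, 353, 0]) stool();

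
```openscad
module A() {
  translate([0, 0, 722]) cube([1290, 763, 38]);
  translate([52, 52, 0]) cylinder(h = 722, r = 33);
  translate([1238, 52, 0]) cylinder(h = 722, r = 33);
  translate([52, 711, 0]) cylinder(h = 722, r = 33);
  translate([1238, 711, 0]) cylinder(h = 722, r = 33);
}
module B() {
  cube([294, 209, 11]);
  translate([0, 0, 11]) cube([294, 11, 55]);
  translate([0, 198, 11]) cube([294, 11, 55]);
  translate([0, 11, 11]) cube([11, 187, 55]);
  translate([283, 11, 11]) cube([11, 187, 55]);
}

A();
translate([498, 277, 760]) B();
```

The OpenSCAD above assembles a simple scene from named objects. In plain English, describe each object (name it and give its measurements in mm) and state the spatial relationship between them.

A is a table: top 1290 mm (x) × 763 mm (y), 38 mm thick, upper face at z = 760 mm, on four round legs of 66 mm diameter, each leg's bounding box inset 19 mm from the nearest pair of top edges, running from z = 0 to the bottom of the top.

B is an open-topped rectangular box: outside dimensions 294×209×66 mm, with a uniform wall and base thickness of 11 mm. The base is a full 294×209 slab on the floor; four walls sit on top of the base. The front and back walls (the −y and +y sides) span the full width; the two side walls fit between them.

The open box is on top of the table, centred.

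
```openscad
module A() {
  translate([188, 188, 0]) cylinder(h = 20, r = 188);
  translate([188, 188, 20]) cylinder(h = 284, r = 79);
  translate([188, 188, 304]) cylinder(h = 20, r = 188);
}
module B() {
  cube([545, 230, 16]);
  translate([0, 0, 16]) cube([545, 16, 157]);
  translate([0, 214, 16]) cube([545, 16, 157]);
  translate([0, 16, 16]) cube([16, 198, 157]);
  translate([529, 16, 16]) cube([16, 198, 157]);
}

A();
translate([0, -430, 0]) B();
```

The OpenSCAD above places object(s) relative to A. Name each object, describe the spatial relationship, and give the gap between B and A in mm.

The open box's nearest face is 200 mm from the spool's −y face.

A is a spool. B is an open box. The open box is on the floor beside the spool on its −y side. The gap between the open box and the spool is 200 mm.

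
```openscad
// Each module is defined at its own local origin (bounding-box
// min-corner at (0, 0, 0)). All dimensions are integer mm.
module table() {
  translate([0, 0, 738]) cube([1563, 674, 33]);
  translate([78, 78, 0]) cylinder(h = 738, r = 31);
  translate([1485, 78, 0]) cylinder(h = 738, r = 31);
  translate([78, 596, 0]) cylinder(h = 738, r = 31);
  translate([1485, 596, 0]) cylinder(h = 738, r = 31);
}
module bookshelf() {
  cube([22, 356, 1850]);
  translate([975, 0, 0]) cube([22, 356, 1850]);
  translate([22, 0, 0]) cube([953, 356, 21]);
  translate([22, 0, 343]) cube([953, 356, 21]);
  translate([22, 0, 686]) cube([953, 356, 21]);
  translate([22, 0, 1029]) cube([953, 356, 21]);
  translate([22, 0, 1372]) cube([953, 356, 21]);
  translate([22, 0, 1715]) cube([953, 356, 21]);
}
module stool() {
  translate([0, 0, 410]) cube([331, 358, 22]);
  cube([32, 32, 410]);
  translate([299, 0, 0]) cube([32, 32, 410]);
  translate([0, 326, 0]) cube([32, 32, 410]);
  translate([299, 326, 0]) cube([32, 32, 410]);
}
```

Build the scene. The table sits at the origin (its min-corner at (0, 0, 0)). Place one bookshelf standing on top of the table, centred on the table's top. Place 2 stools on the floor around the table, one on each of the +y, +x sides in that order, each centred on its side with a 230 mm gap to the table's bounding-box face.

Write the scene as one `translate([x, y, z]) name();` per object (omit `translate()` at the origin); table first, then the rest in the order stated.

table();
translate([283, 159, 771]) bookshelf();
translate([616, 904, 0]) stool();
translate([1793, 158, 0]) stool();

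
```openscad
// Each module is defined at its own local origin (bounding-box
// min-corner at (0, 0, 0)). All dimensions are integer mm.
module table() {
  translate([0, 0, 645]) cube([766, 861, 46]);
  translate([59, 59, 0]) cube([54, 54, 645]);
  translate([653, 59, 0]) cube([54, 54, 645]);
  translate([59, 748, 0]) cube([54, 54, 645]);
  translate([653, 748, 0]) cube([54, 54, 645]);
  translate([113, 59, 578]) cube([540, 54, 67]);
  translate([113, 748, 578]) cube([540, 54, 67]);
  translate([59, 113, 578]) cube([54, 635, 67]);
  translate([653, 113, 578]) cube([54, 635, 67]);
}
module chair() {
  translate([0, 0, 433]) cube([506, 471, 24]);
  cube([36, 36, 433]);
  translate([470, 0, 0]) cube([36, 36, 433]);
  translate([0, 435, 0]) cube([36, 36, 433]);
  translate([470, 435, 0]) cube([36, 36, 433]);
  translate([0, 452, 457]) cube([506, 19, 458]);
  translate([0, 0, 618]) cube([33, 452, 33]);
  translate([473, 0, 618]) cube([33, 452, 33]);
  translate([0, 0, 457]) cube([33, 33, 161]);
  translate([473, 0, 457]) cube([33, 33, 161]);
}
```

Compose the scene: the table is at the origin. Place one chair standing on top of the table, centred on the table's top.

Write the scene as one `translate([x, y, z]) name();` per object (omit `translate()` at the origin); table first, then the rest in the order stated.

table();
translate([130, 195, 691]) chair();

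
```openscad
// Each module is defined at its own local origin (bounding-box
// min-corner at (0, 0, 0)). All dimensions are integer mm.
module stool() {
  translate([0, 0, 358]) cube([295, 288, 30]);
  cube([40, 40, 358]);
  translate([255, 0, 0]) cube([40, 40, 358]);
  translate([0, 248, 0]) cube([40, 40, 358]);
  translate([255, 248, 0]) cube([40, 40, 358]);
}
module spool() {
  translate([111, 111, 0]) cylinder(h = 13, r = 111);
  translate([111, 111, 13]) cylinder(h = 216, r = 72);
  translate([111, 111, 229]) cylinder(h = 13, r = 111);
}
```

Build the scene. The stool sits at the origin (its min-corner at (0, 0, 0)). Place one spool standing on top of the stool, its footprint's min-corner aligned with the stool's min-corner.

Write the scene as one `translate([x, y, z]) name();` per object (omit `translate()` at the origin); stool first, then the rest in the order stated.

stool();
translate([0, 0, 388]) spool();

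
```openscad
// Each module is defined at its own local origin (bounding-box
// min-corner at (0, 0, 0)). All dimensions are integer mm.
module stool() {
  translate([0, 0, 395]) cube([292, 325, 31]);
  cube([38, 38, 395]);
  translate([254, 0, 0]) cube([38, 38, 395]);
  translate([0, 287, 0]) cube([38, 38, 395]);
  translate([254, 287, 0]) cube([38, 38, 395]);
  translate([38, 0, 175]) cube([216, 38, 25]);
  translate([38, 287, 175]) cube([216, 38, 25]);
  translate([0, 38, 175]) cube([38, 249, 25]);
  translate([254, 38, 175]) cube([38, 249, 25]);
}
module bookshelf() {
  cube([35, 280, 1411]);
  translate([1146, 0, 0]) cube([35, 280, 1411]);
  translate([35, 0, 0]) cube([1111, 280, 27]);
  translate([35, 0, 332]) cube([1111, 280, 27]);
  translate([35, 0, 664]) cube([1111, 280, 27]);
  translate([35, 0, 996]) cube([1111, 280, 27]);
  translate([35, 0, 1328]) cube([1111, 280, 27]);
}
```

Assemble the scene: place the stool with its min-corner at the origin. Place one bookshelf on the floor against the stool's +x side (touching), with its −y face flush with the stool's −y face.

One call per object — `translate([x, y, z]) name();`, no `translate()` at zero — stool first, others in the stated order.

stool();
translate([292, 0, 0]) bookshelf();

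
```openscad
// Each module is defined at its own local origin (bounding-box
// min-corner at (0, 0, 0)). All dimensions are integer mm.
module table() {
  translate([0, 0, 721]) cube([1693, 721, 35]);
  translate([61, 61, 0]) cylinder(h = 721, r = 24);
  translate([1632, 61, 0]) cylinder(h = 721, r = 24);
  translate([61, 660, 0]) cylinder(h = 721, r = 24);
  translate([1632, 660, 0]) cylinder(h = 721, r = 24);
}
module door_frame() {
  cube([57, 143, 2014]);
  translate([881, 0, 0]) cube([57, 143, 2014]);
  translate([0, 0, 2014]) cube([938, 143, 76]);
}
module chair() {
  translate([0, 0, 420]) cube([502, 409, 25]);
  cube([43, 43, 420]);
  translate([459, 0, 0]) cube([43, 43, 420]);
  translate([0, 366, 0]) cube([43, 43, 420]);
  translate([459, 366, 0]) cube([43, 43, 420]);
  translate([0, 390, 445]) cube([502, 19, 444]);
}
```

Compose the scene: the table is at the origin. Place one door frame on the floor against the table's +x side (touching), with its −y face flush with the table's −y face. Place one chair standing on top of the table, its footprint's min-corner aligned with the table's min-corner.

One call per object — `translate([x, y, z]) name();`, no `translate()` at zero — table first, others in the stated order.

table();
translate([1693, 0, 0]) door_frame();
translate([0, 0, 756]) chair();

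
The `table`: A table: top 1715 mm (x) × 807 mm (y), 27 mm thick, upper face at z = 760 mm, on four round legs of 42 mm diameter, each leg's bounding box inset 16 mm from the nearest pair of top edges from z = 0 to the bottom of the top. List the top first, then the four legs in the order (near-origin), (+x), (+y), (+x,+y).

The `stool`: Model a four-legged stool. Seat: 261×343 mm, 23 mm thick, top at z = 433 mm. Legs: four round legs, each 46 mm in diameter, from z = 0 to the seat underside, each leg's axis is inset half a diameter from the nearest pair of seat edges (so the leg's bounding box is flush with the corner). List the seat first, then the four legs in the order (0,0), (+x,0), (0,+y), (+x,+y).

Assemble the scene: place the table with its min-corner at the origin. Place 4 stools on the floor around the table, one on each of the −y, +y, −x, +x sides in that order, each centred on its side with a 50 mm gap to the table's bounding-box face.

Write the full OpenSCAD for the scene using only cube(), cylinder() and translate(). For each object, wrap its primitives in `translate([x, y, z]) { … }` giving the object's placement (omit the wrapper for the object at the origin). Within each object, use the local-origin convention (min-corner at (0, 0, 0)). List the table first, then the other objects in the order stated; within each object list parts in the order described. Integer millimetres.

translate([0, 0, 733]) cube([1715, 807, 27]);
translate([37, 37, 0]) cylinder(h = 733, r = 21);
translate([1678, 37, 0]) cylinder(h = 733, r = 21);
translate([37, 770, 0]) cylinder(h = 733, r = 21);
translate([1678, 770, 0]) cylinder(h = 733, r = 21);
translate([727, -393, 0]) {
  translate([0, 0, 410]) cube([261, 343, 23]);
  translate([23, 23, 0]) cylinder(h = 410, r = 23);
  translate([238, 23, 0]) cylinder(h = 410, r = 23);
  translate([23, 320, 0]) cylinder(h = 410, r = 23);
  translate([238, 320, 0]) cylinder(h = 410, r = 23);
}
translate([727, 857, 0]) {
  translate([0, 0, 410]) cube([261, 343, 23]);
  translate([23, 23, 0]) cylinder(h = 410, r = 23);
  translate([238, 23, 0]) cylinder(h = 410, r = 23);
  translate([23, 320, 0]) cylinder(h = 410, r = 23);
  translate([238, 320, 0]) cylinder(h = 410, r = 23);
}
translate([-311, 232, 0]) {
  translate([0, 0, 410]) cube([261, 343, 23]);
  translate([23, 23, 0]) cylinder(h = 410, r = 23);
  translate([238, 23, 0]) cylinder(h = 410, r = 23);
  translate([23, 320, 0]) cylinder(h = 410, r = 23);
  translate([238, 320, 0]) cylinder(h = 410, r = 23);
}
translate([1765, 232, 0]) {
  translate([0, 0, 410]) cube([261, 343, 23]);
  translate([23, 23, 0]) cylinder(h = 410, r = 23);
  translate([238, 23, 0]) cylinder(h = 410, r = 23);
  translate([23, 320, 0]) cylinder(h = 410, r = 23);
  translate([238, 320, 0]) cylinder(h = 410, r = 23);
}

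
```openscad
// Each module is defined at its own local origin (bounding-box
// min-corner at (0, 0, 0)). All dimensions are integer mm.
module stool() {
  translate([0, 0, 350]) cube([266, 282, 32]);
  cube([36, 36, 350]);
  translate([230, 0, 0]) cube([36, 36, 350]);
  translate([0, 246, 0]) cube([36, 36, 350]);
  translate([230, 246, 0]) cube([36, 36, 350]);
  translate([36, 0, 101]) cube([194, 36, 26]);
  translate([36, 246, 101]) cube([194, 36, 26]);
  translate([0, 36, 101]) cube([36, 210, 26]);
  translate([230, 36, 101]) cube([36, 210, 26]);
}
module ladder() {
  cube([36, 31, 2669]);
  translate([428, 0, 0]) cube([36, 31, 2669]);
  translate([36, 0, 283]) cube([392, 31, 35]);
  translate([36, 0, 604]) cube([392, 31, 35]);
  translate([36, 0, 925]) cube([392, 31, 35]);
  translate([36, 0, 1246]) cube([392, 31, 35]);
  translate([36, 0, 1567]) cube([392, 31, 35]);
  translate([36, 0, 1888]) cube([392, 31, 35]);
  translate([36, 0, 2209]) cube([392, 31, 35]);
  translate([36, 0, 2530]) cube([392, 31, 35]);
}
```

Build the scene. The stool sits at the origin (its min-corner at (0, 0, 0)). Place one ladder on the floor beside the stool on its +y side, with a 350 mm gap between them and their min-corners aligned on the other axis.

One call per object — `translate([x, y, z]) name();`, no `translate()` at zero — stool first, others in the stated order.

stool();
translate([0, 632, 0]) ladder();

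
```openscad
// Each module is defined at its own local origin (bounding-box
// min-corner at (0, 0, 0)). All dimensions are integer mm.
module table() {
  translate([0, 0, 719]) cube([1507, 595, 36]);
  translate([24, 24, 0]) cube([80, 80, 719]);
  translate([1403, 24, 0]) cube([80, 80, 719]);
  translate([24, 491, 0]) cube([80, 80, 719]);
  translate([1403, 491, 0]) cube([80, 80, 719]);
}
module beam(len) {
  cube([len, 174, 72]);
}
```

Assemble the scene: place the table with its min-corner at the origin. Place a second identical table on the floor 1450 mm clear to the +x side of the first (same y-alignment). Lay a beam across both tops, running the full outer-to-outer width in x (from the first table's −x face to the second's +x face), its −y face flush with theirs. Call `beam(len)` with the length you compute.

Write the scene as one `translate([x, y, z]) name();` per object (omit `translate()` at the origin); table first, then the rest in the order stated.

table();
translate([2957, 0, 0]) table();
translate([0, 0, 755]) beam(4464);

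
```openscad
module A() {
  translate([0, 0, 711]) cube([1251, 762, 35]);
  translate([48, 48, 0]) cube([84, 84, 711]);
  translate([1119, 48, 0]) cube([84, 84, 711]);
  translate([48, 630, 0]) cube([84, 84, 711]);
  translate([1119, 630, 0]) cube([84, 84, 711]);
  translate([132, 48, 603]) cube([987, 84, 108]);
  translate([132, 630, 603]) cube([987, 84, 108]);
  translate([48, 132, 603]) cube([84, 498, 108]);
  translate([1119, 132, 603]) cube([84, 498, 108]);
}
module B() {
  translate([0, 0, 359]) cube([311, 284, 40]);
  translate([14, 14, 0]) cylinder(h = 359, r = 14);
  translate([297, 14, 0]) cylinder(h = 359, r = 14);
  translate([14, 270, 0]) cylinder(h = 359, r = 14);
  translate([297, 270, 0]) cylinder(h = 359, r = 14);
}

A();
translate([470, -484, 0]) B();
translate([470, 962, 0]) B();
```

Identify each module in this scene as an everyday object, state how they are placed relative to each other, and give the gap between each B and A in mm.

A is a table. B is a stool. Two stools sit around the table at the −y, +y sides. The gap between each stool and the table is 200 mm.

Each stool's nearest face is 200 mm from the table's bounding box.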